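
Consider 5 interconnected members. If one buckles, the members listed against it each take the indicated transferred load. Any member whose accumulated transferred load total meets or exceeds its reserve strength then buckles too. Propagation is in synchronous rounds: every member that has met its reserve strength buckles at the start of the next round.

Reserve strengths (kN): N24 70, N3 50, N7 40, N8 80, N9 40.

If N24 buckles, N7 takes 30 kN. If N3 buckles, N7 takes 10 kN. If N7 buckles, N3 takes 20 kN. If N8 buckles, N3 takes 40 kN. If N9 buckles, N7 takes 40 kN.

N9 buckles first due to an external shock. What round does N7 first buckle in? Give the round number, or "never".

Round 1 — N9 buckles (initial).
  N7: +40 → 40 ≥ 40
Round 2 — N7 buckles.
  N3: +20 → 20 < 50
No further bucklings.

2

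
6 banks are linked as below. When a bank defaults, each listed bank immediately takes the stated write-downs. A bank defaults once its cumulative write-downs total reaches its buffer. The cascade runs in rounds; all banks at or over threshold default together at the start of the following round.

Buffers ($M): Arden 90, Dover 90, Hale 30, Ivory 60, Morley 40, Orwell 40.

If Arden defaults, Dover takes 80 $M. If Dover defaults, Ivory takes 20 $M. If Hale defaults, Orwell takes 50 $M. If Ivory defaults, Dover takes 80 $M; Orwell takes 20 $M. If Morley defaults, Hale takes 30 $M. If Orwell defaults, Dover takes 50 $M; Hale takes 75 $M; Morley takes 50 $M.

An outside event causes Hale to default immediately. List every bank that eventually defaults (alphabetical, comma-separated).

Round 1 — Hale defaults (initial).
  Orwell: +50 → 50 ≥ 40
Round 2 — Orwell defaults.
  Dover: +50 → 50 < 90
  Morley: +50 → 50 ≥ 40
Round 3 — Morley defaults.
No further defaults.

Hale, Morley, Orwell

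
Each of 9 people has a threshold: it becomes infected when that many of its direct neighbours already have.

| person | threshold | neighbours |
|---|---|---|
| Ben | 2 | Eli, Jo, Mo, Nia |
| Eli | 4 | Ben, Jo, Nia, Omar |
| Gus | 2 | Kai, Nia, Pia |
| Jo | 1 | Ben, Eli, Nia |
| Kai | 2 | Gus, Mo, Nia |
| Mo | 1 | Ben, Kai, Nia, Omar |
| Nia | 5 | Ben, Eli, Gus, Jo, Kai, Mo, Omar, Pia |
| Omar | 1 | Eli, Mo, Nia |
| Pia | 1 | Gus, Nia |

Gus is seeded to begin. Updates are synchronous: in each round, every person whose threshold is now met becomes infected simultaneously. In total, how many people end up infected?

Round 1 — Gus becomes infected (initial).
Round 2 — checking thresholds:
  Kai: 1 of 3 neighbours < 2, holds.
  Nia: 1 of 8 neighbours < 5, holds.
  Pia: 1 of 2 neighbours ≥ 1, becomes infected.
Round 3 — no new infections; cascade stops.

2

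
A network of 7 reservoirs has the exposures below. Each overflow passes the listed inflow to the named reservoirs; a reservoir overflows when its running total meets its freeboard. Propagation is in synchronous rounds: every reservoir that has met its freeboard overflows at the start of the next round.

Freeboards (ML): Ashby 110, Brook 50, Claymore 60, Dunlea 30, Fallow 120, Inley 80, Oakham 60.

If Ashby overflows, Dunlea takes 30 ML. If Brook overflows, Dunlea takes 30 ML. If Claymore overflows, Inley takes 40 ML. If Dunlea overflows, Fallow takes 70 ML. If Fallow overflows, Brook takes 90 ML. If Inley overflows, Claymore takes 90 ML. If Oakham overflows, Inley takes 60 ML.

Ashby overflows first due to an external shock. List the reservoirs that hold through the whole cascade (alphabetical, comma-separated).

Round 1 — Ashby overflows (initial).
  Dunlea: +30 → 30 ≥ 30
Round 2 — Dunlea overflows.
  Fallow: +70 → 70 < 120
No further overflows.

Brook, Claymore, Fallow, Inley, Oakham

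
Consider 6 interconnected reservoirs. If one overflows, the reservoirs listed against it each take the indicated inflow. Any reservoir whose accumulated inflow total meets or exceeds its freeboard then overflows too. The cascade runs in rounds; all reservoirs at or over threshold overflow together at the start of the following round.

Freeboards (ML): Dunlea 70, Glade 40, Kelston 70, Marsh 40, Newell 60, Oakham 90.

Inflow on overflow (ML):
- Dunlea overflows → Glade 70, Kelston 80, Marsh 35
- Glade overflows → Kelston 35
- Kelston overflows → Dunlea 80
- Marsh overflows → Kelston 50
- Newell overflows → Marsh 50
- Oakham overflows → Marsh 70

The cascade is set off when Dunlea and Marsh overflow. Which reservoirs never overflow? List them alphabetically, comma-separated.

Round 1 — Dunlea, Marsh overflow (initial).
  Glade: +70 → 70 ≥ 40
  Kelston: +80+50 → 130 ≥ 70
Round 2 — Glade, Kelston overflow.
No further overflows.

Newell, Oakham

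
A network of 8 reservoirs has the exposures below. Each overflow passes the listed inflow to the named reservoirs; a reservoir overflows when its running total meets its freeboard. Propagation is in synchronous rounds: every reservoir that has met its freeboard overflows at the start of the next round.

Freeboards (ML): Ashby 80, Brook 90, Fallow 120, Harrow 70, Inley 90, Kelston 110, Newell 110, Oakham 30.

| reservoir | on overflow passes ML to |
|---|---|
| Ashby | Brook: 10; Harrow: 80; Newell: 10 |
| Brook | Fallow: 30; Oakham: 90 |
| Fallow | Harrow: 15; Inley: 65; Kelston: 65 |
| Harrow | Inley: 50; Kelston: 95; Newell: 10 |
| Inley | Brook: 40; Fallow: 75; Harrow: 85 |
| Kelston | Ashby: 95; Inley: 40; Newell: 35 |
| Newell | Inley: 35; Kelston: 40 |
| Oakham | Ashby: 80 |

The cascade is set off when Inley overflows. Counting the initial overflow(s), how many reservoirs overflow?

Round 1 — Inley overflows (initial).
  Brook: +40 → 40 < 90
  Fallow: +75 → 75 < 120
  Harrow: +85 → 85 ≥ 70
Round 2 — Harrow overflows.
  Kelston: +95 → 95 < 110
  Newell: +10 → 10 < 110
No further overflows.

2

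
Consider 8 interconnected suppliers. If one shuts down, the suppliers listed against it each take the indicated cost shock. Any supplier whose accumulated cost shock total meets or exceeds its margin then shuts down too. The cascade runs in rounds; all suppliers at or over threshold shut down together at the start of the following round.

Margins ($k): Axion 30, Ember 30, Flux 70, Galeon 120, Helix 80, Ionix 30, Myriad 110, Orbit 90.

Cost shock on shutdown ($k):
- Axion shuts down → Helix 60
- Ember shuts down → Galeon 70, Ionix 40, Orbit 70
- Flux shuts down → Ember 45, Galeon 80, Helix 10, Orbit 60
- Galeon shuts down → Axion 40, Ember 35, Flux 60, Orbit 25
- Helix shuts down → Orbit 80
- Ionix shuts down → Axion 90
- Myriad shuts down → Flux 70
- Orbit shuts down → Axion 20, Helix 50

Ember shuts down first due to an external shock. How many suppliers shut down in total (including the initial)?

3

Round 1 — Ember shuts down (initial).
  Galeon: +70 → 70 < 120
  Ionix: +40 → 40 ≥ 30
  Orbit: +70 → 70 < 90
Round 2 — Ionix shuts down.
  Axion: +90 → 90 ≥ 30
Round 3 — Axion shuts down.
  Helix: +60 → 60 < 80
No further shutdowns.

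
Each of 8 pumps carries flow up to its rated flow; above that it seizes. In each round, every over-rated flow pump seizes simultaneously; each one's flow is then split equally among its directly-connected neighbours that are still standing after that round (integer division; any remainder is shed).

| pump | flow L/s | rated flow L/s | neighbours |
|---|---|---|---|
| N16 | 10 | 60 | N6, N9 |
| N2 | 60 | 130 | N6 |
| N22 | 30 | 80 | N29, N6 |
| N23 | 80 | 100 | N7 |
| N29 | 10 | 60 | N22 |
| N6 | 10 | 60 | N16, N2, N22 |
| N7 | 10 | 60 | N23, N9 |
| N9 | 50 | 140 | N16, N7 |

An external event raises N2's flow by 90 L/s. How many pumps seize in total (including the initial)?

Round 1 — N2 at 150 > 130. N2 seizes.
  N2 sheds 150 L/s to N6: 150 each.
    N6: 10+150 = 160 > 60
Round 2 — N6 seizes.
  N6 sheds 160 L/s to N16, N22: 80 each.
    N16: 10+80 = 90 > 60
    N22: 30+80 = 110 > 80
Round 3 — N16, N22 seize.
  N16 sheds 90 L/s to N9: 90 each.
    N9: 50+90 = 140 ≤ 140
  N22 sheds 110 L/s to N29: 110 each.
    N29: 10+110 = 120 > 60
Round 4 — N29 seizes.
  N29 sheds 120 L/s: no online neighbours, lost.
No further seizures.

5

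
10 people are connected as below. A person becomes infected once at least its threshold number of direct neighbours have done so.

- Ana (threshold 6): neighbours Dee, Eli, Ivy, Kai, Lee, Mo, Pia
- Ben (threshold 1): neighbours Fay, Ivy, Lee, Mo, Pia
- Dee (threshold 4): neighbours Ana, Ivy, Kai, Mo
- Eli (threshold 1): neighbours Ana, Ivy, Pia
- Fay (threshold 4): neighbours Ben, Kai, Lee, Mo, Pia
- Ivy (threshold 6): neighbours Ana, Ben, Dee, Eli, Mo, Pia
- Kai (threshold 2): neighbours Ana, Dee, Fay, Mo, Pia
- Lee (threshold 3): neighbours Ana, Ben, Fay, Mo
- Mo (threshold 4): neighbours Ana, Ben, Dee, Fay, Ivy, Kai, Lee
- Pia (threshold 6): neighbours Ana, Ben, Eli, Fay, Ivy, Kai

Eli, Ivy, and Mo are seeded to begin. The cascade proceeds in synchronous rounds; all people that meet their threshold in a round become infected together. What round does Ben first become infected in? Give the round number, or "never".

Round 1 — Eli, Ivy, Mo become infected (initial).
Round 2 — checking thresholds:
  Ana: 3 of 7 neighbours < 6, below threshold.
  Ben: 2 of 5 neighbours ≥ 1, becomes infected.
  Dee: 2 of 4 neighbours < 4, below threshold.
  Fay: 1 of 5 neighbours < 4, below threshold.
  Kai: 1 of 5 neighbours < 2, below threshold.
  Lee: 1 of 4 neighbours < 3, below threshold.
  Pia: 2 of 6 neighbours < 6, below threshold.
Round 3 — no new infections; cascade stops.

2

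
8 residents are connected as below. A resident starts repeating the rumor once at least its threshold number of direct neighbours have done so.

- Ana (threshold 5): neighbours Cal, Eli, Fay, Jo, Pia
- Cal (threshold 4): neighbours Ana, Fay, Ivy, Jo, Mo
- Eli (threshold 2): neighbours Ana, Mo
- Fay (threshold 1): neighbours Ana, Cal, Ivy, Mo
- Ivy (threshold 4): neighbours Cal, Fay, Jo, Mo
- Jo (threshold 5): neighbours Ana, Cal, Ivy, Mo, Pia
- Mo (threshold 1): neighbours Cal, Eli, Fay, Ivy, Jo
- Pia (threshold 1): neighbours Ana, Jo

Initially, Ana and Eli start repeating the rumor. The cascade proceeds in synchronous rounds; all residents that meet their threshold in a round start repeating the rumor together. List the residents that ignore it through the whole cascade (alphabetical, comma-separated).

Cal, Ivy, Jo

Round 1 — Ana, Eli start repeating the rumor (initial).
Round 2 — checking thresholds:
  Cal: 1 of 5 neighbours < 4, below threshold.
  Fay: 1 of 4 neighbours ≥ 1, starts repeating the rumor.
  Jo: 1 of 5 neighbours < 5, below threshold.
  Mo: 1 of 5 neighbours ≥ 1, starts repeating the rumor.
  Pia: 1 of 2 neighbours ≥ 1, starts repeating the rumor.
Round 3 — no new spreads; cascade stops.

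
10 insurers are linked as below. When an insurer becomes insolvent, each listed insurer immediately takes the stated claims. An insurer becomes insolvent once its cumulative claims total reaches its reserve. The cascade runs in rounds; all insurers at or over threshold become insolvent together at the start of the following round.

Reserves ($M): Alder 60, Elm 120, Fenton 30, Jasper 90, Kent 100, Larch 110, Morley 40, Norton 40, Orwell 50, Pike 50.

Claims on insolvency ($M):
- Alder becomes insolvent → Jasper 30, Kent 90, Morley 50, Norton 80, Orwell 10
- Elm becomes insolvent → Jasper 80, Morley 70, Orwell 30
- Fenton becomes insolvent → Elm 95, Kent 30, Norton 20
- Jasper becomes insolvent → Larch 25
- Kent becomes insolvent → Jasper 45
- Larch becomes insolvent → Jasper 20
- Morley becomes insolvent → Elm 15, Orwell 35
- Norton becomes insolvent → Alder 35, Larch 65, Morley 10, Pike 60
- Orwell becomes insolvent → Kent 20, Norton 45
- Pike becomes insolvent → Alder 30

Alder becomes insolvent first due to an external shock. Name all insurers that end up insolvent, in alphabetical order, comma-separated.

Round 1 — Alder becomes insolvent (initial).
  Jasper: +30 → 30 < 90
  Kent: +90 → 90 < 100
  Morley: +50 → 50 ≥ 40
  Norton: +80 → 80 ≥ 40
  Orwell: +10 → 10 < 50
Round 2 — Morley, Norton become insolvent.
  Elm: +15 → 15 < 120
  Larch: +65 → 65 < 110
  Orwell: +35 → 45 < 50
  Pike: +60 → 60 ≥ 50
Round 3 — Pike becomes insolvent.
No further insolvencies.

Alder, Morley, Norton, Pike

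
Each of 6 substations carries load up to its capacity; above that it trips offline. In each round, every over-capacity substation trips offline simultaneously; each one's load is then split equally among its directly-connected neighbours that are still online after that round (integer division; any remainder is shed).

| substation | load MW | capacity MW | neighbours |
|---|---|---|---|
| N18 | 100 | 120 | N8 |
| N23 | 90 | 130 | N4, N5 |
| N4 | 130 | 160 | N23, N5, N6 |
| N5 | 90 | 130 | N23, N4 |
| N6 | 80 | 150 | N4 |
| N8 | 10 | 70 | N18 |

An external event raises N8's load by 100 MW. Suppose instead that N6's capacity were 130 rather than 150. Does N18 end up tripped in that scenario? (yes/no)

With N6's capacity at 130:
Round 1 — N8 at 110 > 70. N8 trips offline.
  N8 sheds 110 MW to N18: 110 each.
    N18: 100+110 = 210 > 120
Round 2 — N18 trips offline.
  N18 sheds 210 MW: no online neighbours, lost.
No further trips.

yes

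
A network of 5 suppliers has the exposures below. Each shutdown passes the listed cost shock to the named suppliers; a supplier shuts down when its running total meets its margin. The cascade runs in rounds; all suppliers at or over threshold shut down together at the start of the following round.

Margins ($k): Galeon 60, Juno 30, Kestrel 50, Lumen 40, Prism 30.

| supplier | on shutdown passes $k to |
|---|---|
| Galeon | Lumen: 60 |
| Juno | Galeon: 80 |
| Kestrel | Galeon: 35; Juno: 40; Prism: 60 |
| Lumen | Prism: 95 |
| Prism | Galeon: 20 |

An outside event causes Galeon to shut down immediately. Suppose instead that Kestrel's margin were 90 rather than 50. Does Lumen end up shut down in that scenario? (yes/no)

With Kestrel's margin at 90:
Round 1 — Galeon shuts down (initial).
  Lumen: +60 → 60 ≥ 40
Round 2 — Lumen shuts down.
  Prism: +95 → 95 ≥ 30
Round 3 — Prism shuts down.
No further shutdowns.

yes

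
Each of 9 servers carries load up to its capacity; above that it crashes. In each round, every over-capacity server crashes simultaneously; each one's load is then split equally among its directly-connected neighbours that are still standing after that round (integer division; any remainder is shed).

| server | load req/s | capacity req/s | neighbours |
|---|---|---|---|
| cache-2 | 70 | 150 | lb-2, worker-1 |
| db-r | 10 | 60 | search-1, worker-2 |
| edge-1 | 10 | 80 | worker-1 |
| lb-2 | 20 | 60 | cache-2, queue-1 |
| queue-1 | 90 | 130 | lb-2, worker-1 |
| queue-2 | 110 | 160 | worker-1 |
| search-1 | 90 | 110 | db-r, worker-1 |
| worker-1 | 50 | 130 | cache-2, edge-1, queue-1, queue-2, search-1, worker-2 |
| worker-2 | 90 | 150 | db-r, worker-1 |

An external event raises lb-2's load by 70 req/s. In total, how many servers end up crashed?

7

Round 1 — lb-2 at 90 > 60. lb-2 crashes.
  lb-2 sheds 90 req/s to cache-2, queue-1: 45 each.
    cache-2: 70+45 = 115 ≤ 150
    queue-1: 90+45 = 135 > 130
Round 2 — queue-1 crashes.
  queue-1 sheds 135 req/s to worker-1: 135 each.
    worker-1: 50+135 = 185 > 130
Round 3 — worker-1 crashes.
  worker-1 sheds 185 req/s to cache-2, edge-1, queue-2, search-1, worker-2: 37 each.
    cache-2: 115+37 = 152 > 150
    edge-1: 10+37 = 47 ≤ 80
    queue-2: 110+37 = 147 ≤ 160
    search-1: 90+37 = 127 > 110
    worker-2: 90+37 = 127 ≤ 150
Round 4 — cache-2, search-1 crash.
  cache-2 sheds 152 req/s: no online neighbours, lost.
  search-1 sheds 127 req/s to db-r: 127 each.
    db-r: 10+127 = 137 > 60
Round 5 — db-r crashes.
  db-r sheds 137 req/s to worker-2: 137 each.
    worker-2: 127+137 = 264 > 150
Round 6 — worker-2 crashes.
  worker-2 sheds 264 req/s: no online neighbours, lost.
No further crashes.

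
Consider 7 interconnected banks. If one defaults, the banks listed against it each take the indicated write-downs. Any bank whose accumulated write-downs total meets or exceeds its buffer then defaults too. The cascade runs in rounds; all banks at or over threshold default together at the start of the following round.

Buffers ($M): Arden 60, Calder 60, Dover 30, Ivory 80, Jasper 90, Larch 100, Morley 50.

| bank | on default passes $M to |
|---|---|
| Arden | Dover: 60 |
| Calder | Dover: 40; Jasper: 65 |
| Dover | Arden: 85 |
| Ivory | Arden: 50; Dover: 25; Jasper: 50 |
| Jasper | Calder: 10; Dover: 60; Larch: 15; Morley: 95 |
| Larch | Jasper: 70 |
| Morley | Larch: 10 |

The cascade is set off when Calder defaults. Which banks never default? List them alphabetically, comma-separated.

Ivory, Jasper, Larch, Morley

Round 1 — Calder defaults (initial).
  Dover: +40 → 40 ≥ 30
  Jasper: +65 → 65 < 90
Round 2 — Dover defaults.
  Arden: +85 → 85 ≥ 60
Round 3 — Arden defaults.
No further defaults.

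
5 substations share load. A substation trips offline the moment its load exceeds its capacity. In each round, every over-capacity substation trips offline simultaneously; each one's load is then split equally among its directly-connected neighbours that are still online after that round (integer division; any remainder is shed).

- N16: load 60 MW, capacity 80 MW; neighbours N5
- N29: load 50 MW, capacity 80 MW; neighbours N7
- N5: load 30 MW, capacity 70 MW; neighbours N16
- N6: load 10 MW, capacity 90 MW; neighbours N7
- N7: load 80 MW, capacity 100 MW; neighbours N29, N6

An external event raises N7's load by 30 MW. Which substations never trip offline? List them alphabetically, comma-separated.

N16, N5, N6

Round 1 — N7 at 110 > 100. N7 trips offline.
  N7 sheds 110 MW to N29, N6: 55 each.
    N29: 50+55 = 105 > 80
    N6: 10+55 = 65 ≤ 90
Round 2 — N29 trips offline.
  N29 sheds 105 MW: no online neighbours, lost.
No further trips.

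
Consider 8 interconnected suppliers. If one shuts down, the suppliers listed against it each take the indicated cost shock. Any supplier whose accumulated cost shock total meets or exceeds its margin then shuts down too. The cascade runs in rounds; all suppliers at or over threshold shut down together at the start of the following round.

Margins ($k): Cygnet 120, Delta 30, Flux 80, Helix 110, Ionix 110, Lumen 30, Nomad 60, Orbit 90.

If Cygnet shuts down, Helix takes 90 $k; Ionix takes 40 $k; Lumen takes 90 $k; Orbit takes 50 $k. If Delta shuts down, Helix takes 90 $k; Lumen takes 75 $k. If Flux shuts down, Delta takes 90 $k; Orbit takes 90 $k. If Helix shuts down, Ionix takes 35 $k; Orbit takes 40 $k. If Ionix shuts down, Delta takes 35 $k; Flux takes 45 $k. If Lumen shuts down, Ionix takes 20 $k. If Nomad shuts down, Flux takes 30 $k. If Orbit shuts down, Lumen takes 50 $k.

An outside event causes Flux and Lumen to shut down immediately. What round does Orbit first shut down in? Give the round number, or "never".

2

Round 1 — Flux, Lumen shut down (initial).
  Delta: +90 → 90 ≥ 30
  Ionix: +20 → 20 < 110
  Orbit: +90 → 90 ≥ 90
Round 2 — Delta, Orbit shut down.
  Helix: +90 → 90 < 110
No further shutdowns.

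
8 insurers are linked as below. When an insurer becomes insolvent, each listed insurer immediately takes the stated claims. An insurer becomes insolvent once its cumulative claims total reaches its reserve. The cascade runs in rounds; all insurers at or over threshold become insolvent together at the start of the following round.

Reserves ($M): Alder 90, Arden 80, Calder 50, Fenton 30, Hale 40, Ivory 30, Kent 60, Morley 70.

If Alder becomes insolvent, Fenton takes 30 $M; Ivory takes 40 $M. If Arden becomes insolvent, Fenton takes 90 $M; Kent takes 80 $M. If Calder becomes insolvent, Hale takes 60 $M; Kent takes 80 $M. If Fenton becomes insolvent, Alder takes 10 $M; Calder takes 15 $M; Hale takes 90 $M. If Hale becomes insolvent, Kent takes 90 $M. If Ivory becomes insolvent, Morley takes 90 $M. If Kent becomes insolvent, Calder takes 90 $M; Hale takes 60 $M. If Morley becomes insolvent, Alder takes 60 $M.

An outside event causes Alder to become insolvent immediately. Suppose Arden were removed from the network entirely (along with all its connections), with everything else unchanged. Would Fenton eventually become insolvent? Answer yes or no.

With Arden removed:
Round 1 — Alder becomes insolvent (initial).
  Fenton: +30 → 30 ≥ 30
  Ivory: +40 → 40 ≥ 30
Round 2 — Fenton, Ivory become insolvent.
  Calder: +15 → 15 < 50
  Hale: +90 → 90 ≥ 40
  Morley: +90 → 90 ≥ 70
Round 3 — Hale, Morley become insolvent.
  Kent: +90 → 90 ≥ 60
Round 4 — Kent becomes insolvent.
  Calder: +90 → 105 ≥ 50
Round 5 — Calder becomes insolvent.
No further insolvencies.

yes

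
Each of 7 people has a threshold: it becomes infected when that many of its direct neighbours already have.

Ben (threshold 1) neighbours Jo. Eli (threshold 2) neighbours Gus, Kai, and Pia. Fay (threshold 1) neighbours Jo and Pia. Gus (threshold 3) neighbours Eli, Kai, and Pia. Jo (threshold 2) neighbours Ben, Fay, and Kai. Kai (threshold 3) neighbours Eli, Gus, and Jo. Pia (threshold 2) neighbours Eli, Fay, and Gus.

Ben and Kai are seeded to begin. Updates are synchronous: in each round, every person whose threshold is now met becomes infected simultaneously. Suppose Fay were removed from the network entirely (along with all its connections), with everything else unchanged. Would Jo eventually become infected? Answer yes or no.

With Fay removed:
Round 1 — Ben, Kai become infected (initial).
Round 2 — checking thresholds:
  Eli: 1 of 3 neighbours < 2, not yet.
  Gus: 1 of 3 neighbours < 3, not yet.
  Jo: 2 of 2 neighbours ≥ 2, becomes infected.
Round 3 — no new infections; cascade stops.

yes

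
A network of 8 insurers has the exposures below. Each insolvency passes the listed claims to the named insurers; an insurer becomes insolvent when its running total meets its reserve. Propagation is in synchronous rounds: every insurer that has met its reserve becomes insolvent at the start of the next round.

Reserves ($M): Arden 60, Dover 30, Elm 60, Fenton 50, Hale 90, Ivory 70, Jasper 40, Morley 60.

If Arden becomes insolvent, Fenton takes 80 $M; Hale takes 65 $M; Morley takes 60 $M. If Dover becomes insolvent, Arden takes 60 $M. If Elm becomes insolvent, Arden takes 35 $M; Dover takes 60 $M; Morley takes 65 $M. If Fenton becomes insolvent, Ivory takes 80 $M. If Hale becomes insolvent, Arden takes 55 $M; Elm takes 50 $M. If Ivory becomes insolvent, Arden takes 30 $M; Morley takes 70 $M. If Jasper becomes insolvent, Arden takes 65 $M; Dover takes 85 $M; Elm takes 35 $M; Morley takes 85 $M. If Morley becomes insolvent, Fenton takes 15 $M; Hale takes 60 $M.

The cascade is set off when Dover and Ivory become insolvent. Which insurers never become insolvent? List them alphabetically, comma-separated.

Round 1 — Dover, Ivory become insolvent (initial).
  Arden: +60+30 → 90 ≥ 60
  Morley: +70 → 70 ≥ 60
Round 2 — Arden, Morley become insolvent.
  Fenton: +80+15 → 95 ≥ 50
  Hale: +65+60 → 125 ≥ 90
Round 3 — Fenton, Hale become insolvent.
  Elm: +50 → 50 < 60
No further insolvencies.

Elm, Jasper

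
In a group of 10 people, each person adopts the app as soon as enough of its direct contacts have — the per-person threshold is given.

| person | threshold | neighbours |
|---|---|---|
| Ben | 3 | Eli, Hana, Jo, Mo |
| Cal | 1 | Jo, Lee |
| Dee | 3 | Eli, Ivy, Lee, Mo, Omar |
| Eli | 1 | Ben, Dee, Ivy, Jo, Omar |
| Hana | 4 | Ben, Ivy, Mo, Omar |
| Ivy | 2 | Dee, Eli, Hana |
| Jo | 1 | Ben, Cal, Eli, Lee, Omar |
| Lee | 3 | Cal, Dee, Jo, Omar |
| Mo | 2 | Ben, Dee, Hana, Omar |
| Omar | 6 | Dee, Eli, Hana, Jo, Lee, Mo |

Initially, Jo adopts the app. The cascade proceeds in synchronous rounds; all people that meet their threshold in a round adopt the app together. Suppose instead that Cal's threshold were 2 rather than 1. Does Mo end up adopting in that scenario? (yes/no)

no

With Cal's threshold at 2:
Round 1 — Jo adopts the app (initial).
Round 2 — checking thresholds:
  Ben: 1 of 4 neighbours < 3, not yet.
  Cal: 1 of 2 neighbours < 2, not yet.
  Eli: 1 of 5 neighbours ≥ 1, adopts the app.
  Lee: 1 of 4 neighbours < 3, not yet.
  Omar: 1 of 6 neighbours < 6, not yet.
Round 3 — no new adoptions; cascade stops.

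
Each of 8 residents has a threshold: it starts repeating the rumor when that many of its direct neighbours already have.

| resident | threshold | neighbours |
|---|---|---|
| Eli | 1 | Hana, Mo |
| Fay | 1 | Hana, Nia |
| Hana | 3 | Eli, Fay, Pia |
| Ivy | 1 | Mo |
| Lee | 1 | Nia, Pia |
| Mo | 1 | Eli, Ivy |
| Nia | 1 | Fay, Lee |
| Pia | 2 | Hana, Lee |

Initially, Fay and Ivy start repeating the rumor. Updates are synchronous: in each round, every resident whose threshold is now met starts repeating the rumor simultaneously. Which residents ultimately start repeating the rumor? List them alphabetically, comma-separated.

Eli, Fay, Ivy, Lee, Mo, Nia

Round 1 — Fay, Ivy start repeating the rumor (initial).
Round 2 — checking thresholds:
  Hana: 1 of 3 neighbours < 3, holds.
  Mo: 1 of 2 neighbours ≥ 1, starts repeating the rumor.
  Nia: 1 of 2 neighbours ≥ 1, starts repeating the rumor.
Round 3 — checking thresholds:
  Eli: 1 of 2 neighbours ≥ 1, starts repeating the rumor.
  Hana: 1 of 3 neighbours < 3, holds.
  Lee: 1 of 2 neighbours ≥ 1, starts repeating the rumor.
Round 4 — no new spreads; cascade stops.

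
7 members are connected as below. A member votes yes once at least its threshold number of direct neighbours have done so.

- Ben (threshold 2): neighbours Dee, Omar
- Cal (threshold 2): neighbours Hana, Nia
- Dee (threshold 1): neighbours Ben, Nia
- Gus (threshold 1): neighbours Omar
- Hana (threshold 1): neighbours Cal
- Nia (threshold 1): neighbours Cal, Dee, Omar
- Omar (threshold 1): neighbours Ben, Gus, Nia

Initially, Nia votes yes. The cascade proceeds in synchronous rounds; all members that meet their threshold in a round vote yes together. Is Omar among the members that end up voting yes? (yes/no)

yes

Round 1 — Nia votes yes (initial).
Round 2 — checking thresholds:
  Cal: 1 of 2 neighbours < 2, not yet.
  Dee: 1 of 2 neighbours ≥ 1, votes yes.
  Omar: 1 of 3 neighbours ≥ 1, votes yes.
Round 3 — checking thresholds:
  Ben: 2 of 2 neighbours ≥ 2, votes yes.
  Cal: 1 of 2 neighbours < 2, not yet.
  Gus: 1 of 1 neighbours ≥ 1, votes yes.
Round 4 — no new yes votes; cascade stops.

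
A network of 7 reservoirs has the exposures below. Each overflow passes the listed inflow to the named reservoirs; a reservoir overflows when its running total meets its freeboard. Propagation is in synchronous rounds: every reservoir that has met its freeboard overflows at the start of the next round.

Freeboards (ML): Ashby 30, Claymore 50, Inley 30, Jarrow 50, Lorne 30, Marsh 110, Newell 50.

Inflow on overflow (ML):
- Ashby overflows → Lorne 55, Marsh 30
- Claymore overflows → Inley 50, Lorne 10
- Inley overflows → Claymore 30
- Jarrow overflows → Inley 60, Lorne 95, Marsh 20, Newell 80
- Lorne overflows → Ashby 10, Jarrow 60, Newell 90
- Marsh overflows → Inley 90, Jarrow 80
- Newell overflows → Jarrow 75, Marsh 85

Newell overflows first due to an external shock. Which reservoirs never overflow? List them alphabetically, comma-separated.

Round 1 — Newell overflows (initial).
  Jarrow: +75 → 75 ≥ 50
  Marsh: +85 → 85 < 110
Round 2 — Jarrow overflows.
  Inley: +60 → 60 ≥ 30
  Lorne: +95 → 95 ≥ 30
  Marsh: +20 → 105 < 110
Round 3 — Inley, Lorne overflow.
  Ashby: +10 → 10 < 30
  Claymore: +30 → 30 < 50
No further overflows.

Ashby, Claymore, Marsh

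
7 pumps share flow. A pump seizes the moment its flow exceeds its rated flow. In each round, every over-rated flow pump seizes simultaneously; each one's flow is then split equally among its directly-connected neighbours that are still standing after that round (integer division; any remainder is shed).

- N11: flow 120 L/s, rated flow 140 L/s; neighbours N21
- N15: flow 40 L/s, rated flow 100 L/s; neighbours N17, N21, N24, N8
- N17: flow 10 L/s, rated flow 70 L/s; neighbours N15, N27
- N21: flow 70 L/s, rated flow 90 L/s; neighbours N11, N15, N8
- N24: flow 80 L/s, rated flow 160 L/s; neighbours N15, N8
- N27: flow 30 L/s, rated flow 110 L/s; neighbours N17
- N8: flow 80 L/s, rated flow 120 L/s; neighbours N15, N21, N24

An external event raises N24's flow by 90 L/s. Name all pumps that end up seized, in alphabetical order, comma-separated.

Round 1 — N24 at 170 > 160. N24 seizes.
  N24 sheds 170 L/s to N15, N8: 85 each.
    N15: 40+85 = 125 > 100
    N8: 80+85 = 165 > 120
Round 2 — N15, N8 seize.
  N15 sheds 125 L/s to N17, N21: 62 each (1 lost).
    N17: 10+62 = 72 > 70
    N21: 70+62 = 132 > 90
  N8 sheds 165 L/s to N21: 165 each.
    N21: 132+165 = 297 > 90
Round 3 — N17, N21 seize.
  N17 sheds 72 L/s to N27: 72 each.
    N27: 30+72 = 102 ≤ 110
  N21 sheds 297 L/s to N11: 297 each.
    N11: 120+297 = 417 > 140
Round 4 — N11 seizes.
  N11 sheds 417 L/s: no online neighbours, lost.
No further seizures.

N11, N15, N17, N21, N24, N8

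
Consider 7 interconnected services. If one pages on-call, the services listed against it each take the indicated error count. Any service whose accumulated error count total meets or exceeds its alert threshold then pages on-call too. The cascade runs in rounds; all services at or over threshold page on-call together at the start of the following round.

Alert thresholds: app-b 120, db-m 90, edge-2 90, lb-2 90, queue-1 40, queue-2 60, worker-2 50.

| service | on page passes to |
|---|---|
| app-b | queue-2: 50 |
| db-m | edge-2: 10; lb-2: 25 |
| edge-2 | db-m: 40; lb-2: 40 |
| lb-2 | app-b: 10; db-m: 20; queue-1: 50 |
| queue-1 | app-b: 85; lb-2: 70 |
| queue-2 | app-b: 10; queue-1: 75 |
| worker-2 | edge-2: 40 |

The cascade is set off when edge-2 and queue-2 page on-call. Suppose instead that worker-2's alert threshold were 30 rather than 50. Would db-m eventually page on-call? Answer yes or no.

no

With worker-2's alert threshold at 30:
Round 1 — edge-2, queue-2 page on-call (initial).
  app-b: +10 → 10 < 120
  db-m: +40 → 40 < 90
  lb-2: +40 → 40 < 90
  queue-1: +75 → 75 ≥ 40
Round 2 — queue-1 pages on-call.
  app-b: +85 → 95 < 120
  lb-2: +70 → 110 ≥ 90
Round 3 — lb-2 pages on-call.
  app-b: +10 → 105 < 120
  db-m: +20 → 60 < 90
No further pages.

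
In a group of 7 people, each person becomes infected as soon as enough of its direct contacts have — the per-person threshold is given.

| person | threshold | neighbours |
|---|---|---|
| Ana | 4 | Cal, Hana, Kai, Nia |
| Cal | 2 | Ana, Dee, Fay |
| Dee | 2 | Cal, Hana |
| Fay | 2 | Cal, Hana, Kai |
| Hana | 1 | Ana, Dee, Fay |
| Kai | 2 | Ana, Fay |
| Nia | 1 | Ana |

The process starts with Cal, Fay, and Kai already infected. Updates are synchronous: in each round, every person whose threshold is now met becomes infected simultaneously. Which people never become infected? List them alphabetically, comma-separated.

Ana, Nia

Round 1 — Cal, Fay, Kai become infected (initial).
Round 2 — checking thresholds:
  Ana: 2 of 4 neighbours < 4, below threshold.
  Dee: 1 of 2 neighbours < 2, below threshold.
  Hana: 1 of 3 neighbours ≥ 1, becomes infected.
Round 3 — checking thresholds:
  Ana: 3 of 4 neighbours < 4, below threshold.
  Dee: 2 of 2 neighbours ≥ 2, becomes infected.
Round 4 — no new infections; cascade stops.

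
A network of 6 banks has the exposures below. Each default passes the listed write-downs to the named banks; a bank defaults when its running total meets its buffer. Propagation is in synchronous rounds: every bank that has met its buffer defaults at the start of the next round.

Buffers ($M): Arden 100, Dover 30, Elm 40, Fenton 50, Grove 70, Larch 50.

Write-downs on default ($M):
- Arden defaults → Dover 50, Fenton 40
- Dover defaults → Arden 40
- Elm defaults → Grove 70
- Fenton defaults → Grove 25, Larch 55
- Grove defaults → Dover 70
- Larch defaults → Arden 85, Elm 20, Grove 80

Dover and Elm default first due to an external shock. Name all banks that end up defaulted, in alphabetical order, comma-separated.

Round 1 — Dover, Elm default (initial).
  Arden: +40 → 40 < 100
  Grove: +70 → 70 ≥ 70
Round 2 — Grove defaults.
No further defaults.

Dover, Elm, Grove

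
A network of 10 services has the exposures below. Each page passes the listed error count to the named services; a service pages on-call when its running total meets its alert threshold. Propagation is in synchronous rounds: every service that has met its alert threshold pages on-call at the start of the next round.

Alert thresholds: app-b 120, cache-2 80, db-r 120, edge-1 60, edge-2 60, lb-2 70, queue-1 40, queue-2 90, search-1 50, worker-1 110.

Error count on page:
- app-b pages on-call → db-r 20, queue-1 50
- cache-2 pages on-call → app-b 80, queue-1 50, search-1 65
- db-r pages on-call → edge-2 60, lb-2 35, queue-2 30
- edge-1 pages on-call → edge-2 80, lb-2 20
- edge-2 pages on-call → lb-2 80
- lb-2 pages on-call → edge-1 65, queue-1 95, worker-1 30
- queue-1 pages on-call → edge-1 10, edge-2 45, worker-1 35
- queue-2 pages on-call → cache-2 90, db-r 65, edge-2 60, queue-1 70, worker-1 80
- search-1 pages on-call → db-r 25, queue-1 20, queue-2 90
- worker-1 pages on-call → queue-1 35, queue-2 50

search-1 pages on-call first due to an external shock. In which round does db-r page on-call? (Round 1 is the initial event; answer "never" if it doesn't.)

never

Round 1 — search-1 pages on-call (initial).
  db-r: +25 → 25 < 120
  queue-1: +20 → 20 < 40
  queue-2: +90 → 90 ≥ 90
Round 2 — queue-2 pages on-call.
  cache-2: +90 → 90 ≥ 80
  db-r: +65 → 90 < 120
  edge-2: +60 → 60 ≥ 60
  queue-1: +70 → 90 ≥ 40
  worker-1: +80 → 80 < 110
Round 3 — cache-2, edge-2, queue-1 page on-call.
  app-b: +80 → 80 < 120
  edge-1: +10 → 10 < 60
  lb-2: +80 → 80 ≥ 70
  worker-1: +35 → 115 ≥ 110
Round 4 — lb-2, worker-1 page on-call.
  edge-1: +65 → 75 ≥ 60
Round 5 — edge-1 pages on-call.
No further pages.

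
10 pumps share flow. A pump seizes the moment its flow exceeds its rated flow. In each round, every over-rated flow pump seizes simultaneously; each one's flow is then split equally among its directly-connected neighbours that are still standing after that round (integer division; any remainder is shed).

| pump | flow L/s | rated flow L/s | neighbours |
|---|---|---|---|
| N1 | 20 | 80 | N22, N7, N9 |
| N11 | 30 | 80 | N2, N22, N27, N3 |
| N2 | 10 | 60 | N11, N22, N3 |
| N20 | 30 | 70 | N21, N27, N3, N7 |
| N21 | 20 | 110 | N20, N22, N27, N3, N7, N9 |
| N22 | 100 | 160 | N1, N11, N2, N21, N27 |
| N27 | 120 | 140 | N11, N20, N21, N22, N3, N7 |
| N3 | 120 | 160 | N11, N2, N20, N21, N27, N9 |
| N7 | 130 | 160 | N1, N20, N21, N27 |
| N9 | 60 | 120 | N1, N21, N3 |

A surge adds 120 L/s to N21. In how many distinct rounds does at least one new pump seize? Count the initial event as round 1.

Round 1 — N21 at 140 > 110. N21 seizes.
  N21 sheds 140 L/s to N20, N22, N27, N3, N7, N9: 23 each (2 lost).
    N20: 30+23 = 53 ≤ 70
    N22: 100+23 = 123 ≤ 160
    N27: 120+23 = 143 > 140
    N3: 120+23 = 143 ≤ 160
    N7: 130+23 = 153 ≤ 160
    N9: 60+23 = 83 ≤ 120
Round 2 — N27 seizes.
  N27 sheds 143 L/s to N11, N20, N22, N3, N7: 28 each (3 lost).
    N11: 30+28 = 58 ≤ 80
    N20: 53+28 = 81 > 70
    N22: 123+28 = 151 ≤ 160
    N3: 143+28 = 171 > 160
    N7: 153+28 = 181 > 160
Round 3 — N20, N3, N7 seize.
  N20 sheds 81 L/s: no online neighbours, lost.
  N3 sheds 171 L/s to N11, N2, N9: 57 each.
    N11: 58+57 = 115 > 80
    N2: 10+57 = 67 > 60
    N9: 83+57 = 140 > 120
  N7 sheds 181 L/s to N1: 181 each.
    N1: 20+181 = 201 > 80
Round 4 — N1, N11, N2, N9 seize.
  N1 sheds 201 L/s to N22: 201 each.
    N22: 151+201 = 352 > 160
  N11 sheds 115 L/s to N22: 115 each.
    N22: 352+115 = 467 > 160
  N2 sheds 67 L/s to N22: 67 each.
    N22: 467+67 = 534 > 160
  N9 sheds 140 L/s: no online neighbours, lost.
Round 5 — N22 seizes.
  N22 sheds 534 L/s: no online neighbours, lost.
No further seizures.

5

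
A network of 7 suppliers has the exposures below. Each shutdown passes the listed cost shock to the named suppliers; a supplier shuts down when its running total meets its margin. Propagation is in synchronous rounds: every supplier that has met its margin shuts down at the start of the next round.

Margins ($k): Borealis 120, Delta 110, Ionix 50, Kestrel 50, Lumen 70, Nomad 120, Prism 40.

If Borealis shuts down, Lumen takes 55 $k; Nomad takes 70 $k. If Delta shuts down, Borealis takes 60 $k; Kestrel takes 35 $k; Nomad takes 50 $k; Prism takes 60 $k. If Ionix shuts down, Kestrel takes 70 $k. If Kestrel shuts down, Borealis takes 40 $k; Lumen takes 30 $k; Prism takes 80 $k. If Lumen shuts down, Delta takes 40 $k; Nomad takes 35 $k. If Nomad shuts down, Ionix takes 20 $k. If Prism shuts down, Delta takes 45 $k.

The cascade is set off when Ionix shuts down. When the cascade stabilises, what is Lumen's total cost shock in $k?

Round 1 — Ionix shuts down (initial).
  Kestrel: +70 → 70 ≥ 50
Round 2 — Kestrel shuts down.
  Borealis: +40 → 40 < 120
  Lumen: +30 → 30 < 70
  Prism: +80 → 80 ≥ 40
Round 3 — Prism shuts down.
  Delta: +45 → 45 < 110
No further shutdowns.

30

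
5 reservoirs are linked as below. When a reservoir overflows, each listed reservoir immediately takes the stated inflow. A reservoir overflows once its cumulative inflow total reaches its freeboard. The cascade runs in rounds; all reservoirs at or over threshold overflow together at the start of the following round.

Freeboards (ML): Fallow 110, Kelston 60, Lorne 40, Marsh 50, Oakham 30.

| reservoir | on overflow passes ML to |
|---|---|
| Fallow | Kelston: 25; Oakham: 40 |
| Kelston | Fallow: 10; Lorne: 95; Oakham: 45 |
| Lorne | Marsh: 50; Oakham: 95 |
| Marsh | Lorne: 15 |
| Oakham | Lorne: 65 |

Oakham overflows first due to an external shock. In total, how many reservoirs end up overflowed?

3

Round 1 — Oakham overflows (initial).
  Lorne: +65 → 65 ≥ 40
Round 2 — Lorne overflows.
  Marsh: +50 → 50 ≥ 50
Round 3 — Marsh overflows.
No further overflows.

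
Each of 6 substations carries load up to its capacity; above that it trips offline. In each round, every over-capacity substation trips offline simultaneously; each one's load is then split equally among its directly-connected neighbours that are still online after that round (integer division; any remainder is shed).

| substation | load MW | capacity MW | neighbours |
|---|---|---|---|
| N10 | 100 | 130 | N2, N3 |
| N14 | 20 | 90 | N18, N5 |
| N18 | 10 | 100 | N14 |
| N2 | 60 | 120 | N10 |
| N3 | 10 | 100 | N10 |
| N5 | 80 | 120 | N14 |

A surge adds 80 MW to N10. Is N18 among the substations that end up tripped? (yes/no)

Round 1 — N10 at 180 > 130. N10 trips offline.
  N10 sheds 180 MW to N2, N3: 90 each.
    N2: 60+90 = 150 > 120
    N3: 10+90 = 100 ≤ 100
Round 2 — N2 trips offline.
  N2 sheds 150 MW: no online neighbours, lost.
No further trips.

no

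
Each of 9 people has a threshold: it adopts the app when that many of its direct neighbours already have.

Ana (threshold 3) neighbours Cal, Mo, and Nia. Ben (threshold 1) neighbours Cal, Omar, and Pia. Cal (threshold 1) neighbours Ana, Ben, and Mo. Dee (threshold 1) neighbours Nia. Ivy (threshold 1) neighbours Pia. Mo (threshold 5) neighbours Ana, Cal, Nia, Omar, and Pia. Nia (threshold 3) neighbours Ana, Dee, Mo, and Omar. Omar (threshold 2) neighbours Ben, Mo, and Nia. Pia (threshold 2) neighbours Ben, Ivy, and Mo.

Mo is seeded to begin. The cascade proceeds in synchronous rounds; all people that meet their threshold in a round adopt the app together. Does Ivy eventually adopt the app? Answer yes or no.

yes

Round 1 — Mo adopts the app (initial).
Round 2 — checking thresholds:
  Ana: 1 of 3 neighbours < 3, below threshold.
  Cal: 1 of 3 neighbours ≥ 1, adopts the app.
  Nia: 1 of 4 neighbours < 3, below threshold.
  Omar: 1 of 3 neighbours < 2, below threshold.
  Pia: 1 of 3 neighbours < 2, below threshold.
Round 3 — checking thresholds:
  Ana: 2 of 3 neighbours < 3, below threshold.
  Ben: 1 of 3 neighbours ≥ 1, adopts the app.
  Nia: 1 of 4 neighbours < 3, below threshold.
  Omar: 1 of 3 neighbours < 2, below threshold.
  Pia: 1 of 3 neighbours < 2, below threshold.
Round 4 — checking thresholds:
  Ana: 2 of 3 neighbours < 3, below threshold.
  Nia: 1 of 4 neighbours < 3, below threshold.
  Omar: 2 of 3 neighbours ≥ 2, adopts the app.
  Pia: 2 of 3 neighbours ≥ 2, adopts the app.
Round 5 — checking thresholds:
  Ana: 2 of 3 neighbours < 3, below threshold.
  Ivy: 1 of 1 neighbours ≥ 1, adopts the app.
  Nia: 2 of 4 neighbours < 3, below threshold.
Round 6 — no new adoptions; cascade stops.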